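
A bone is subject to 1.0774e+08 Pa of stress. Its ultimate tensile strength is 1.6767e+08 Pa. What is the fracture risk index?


FRI = applied / ultimate
FRI = 1.0774e+08 / 1.6767e+08
FRI = 0.6426


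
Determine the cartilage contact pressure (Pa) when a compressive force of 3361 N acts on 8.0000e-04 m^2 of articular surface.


P = F / A
P = 3361 / 8.0000e-04
P = 4.2012e+06


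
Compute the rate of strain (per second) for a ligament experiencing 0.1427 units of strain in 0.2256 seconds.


strain_rate = delta_strain / delta_t
strain_rate = 0.1427 / 0.2256
strain_rate = 0.6325


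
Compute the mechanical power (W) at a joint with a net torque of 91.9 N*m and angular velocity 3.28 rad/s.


P = M * omega
P = 91.9 * 3.28
P = 301.4320


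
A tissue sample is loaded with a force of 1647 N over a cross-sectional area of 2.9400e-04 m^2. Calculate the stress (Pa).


stress = F / A
stress = 1647 / 2.9400e-04
stress = 5.6020e+06


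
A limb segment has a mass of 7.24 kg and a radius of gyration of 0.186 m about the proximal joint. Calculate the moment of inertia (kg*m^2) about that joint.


I = m * k^2
I = 7.24 * 0.186^2
k^2 = 0.0346
I = 0.2505


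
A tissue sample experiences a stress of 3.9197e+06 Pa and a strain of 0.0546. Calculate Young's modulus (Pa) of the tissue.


E = stress / strain
E = 3.9197e+06 / 0.0546
E = 7.1789e+07


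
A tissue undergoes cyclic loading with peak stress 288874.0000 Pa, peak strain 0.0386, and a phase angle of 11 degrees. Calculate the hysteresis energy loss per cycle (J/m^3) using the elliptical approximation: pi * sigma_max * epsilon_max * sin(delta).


E_loss = pi * sigma_max * epsilon_max * sin(delta)
delta = 11 deg = 0.1920 rad
sin(delta) = 0.1908
E_loss = pi * 288874.0000 * 0.0386 * 0.1908
E_loss = 6684.1237


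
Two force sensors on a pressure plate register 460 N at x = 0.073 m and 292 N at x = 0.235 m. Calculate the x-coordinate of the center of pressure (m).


COP_x = (F1*x1 + F2*x2) / (F1 + F2)
COP_x = (460*0.073 + 292*0.235) / (460 + 292)
Numerator = 102.2000
Denominator = 752
COP_x = 0.1359


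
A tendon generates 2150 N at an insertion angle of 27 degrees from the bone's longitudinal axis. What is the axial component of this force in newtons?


F_eff = F_tendon * cos(theta)
theta = 27 deg = 0.4712 rad
cos(theta) = 0.8910
F_eff = 2150 * 0.8910
F_eff = 1915.6640


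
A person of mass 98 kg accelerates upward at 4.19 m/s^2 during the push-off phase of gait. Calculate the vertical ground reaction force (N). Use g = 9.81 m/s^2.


GRF = m * (g + a)
GRF = 98 * (9.81 + 4.19)
GRF = 98 * 14.0000
GRF = 1372.0000


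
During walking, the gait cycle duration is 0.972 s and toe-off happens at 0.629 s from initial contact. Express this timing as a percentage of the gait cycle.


pct = (event_time / cycle_time) * 100
pct = (0.629 / 0.972) * 100
ratio = 0.6471
pct = 64.7119


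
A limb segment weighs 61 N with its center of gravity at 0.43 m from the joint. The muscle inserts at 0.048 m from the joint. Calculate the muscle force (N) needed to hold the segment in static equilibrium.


F_muscle = W * d_load / d_muscle
F_muscle = 61 * 0.43 / 0.048
Numerator = 26.2300
F_muscle = 546.4583


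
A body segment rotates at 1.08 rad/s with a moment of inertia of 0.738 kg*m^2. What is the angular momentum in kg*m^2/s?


L = I * omega
L = 0.738 * 1.08
L = 0.7970


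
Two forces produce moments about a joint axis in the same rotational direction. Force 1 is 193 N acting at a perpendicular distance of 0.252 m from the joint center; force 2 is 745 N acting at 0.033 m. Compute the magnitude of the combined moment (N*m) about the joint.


M = F1 * d1 + F2 * d2
M = 193 * 0.252 + 745 * 0.033
M = 48.6360 + 24.5850
M = 73.2210


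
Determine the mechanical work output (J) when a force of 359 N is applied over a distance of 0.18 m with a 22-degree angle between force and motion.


W = F * d * cos(theta)
theta = 22 deg = 0.3840 rad
cos(theta) = 0.9272
W = 359 * 0.18 * 0.9272
W = 59.9146


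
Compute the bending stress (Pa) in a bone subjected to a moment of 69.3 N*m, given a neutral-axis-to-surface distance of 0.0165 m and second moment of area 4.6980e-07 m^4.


sigma = M * c / I
sigma = 69.3 * 0.0165 / 4.6980e-07
M * c = 1.1435
sigma = 2.4339e+06


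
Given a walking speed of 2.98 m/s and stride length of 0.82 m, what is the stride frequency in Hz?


f = v / stride_length
f = 2.98 / 0.82
f = 3.6341


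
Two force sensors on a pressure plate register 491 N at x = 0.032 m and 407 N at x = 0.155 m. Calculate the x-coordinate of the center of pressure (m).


COP_x = (F1*x1 + F2*x2) / (F1 + F2)
COP_x = (491*0.032 + 407*0.155) / (491 + 407)
Numerator = 78.7970
Denominator = 898
COP_x = 0.0877


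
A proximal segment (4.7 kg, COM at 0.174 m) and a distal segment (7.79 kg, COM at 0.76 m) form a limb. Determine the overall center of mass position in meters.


COM = (m1*x1 + m2*x2) / (m1 + m2)
COM = (4.7*0.174 + 7.79*0.76) / (4.7 + 7.79)
Numerator = 6.7382
Denominator = 12.4900
COM = 0.5395


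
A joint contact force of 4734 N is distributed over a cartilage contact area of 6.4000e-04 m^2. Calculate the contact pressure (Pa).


P = F / A
P = 4734 / 6.4000e-04
P = 7.3969e+06


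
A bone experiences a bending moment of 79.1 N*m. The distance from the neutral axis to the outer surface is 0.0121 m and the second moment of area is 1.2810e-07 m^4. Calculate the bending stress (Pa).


sigma = M * c / I
sigma = 79.1 * 0.0121 / 1.2810e-07
M * c = 0.9571
sigma = 7.4716e+06


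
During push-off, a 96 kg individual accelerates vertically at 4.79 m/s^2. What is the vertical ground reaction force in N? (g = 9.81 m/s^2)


GRF = m * (g + a)
GRF = 96 * (9.81 + 4.79)
GRF = 96 * 14.6000
GRF = 1401.6000


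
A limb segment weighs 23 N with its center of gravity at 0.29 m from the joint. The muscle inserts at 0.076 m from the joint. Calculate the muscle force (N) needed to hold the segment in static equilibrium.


F_muscle = W * d_load / d_muscle
F_muscle = 23 * 0.29 / 0.076
Numerator = 6.6700
F_muscle = 87.7632


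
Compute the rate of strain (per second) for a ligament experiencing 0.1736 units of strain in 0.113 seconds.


strain_rate = delta_strain / delta_t
strain_rate = 0.1736 / 0.113
strain_rate = 1.5363


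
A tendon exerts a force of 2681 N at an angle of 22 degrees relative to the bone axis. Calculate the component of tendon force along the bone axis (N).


F_eff = F_tendon * cos(theta)
theta = 22 deg = 0.3840 rad
cos(theta) = 0.9272
F_eff = 2681 * 0.9272
F_eff = 2485.7799


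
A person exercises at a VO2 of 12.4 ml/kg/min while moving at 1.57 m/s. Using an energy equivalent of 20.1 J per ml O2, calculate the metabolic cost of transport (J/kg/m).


Power per kg = VO2 * 20.1 / 60
Power per kg = 12.4 * 20.1 / 60 = 4.1540 W/kg
Cost = power_per_kg / speed
Cost = 4.1540 / 1.57
Cost = 2.6459


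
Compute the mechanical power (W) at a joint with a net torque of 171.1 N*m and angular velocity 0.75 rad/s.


P = M * omega
P = 171.1 * 0.75
P = 128.3250


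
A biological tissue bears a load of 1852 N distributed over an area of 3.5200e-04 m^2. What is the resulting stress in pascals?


stress = F / A
stress = 1852 / 3.5200e-04
stress = 5.2614e+06


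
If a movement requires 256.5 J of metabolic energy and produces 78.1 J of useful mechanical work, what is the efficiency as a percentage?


eta = (W_mech / E_meta) * 100
eta = (78.1 / 256.5) * 100
ratio = 0.3045
eta = 30.4483


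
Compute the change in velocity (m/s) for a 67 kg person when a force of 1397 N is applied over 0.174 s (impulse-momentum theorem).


J = F * dt = 1397 * 0.174 = 243.0780 N*s
delta_v = J / m
delta_v = 243.0780 / 67
delta_v = 3.6280


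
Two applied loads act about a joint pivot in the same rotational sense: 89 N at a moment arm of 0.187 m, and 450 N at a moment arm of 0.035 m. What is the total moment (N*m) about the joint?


M = F1 * d1 + F2 * d2
M = 89 * 0.187 + 450 * 0.035
M = 16.6430 + 15.7500
M = 32.3930


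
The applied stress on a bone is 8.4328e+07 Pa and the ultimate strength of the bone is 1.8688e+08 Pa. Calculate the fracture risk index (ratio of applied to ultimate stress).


FRI = applied / ultimate
FRI = 8.4328e+07 / 1.8688e+08
FRI = 0.4512


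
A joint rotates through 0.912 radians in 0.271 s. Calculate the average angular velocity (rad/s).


omega = delta_theta / delta_t
omega = 0.912 / 0.271
omega = 3.3653


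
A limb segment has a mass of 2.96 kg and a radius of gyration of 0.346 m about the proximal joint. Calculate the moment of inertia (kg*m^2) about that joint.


I = m * k^2
I = 2.96 * 0.346^2
k^2 = 0.1197
I = 0.3544


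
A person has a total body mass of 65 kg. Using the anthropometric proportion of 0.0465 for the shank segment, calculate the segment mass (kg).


m_segment = body_mass * fraction
m_segment = 65 * 0.0465
m_segment = 3.0225


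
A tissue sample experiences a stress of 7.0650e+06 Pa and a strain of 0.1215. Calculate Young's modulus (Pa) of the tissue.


E = stress / strain
E = 7.0650e+06 / 0.1215
E = 5.8148e+07


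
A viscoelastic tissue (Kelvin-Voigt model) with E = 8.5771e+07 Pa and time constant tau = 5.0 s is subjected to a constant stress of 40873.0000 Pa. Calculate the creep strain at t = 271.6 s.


epsilon(t) = (sigma/E) * (1 - exp(-t/tau))
sigma/E = 40873.0000 / 8.5771e+07 = 4.7654e-04
exp(-t/tau) = exp(-271.6 / 5.0) = 2.5652e-24
epsilon = 4.7654e-04 * (1 - 2.5652e-24)
epsilon = 4.7654e-04


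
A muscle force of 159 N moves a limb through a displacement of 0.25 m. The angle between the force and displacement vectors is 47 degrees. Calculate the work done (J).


W = F * d * cos(theta)
theta = 47 deg = 0.8203 rad
cos(theta) = 0.6820
W = 159 * 0.25 * 0.6820
W = 27.1094


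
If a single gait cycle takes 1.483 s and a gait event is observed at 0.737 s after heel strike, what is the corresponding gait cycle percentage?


pct = (event_time / cycle_time) * 100
pct = (0.737 / 1.483) * 100
ratio = 0.4970
pct = 49.6966


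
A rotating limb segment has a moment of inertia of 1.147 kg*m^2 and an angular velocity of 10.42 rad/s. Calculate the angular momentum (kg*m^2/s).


L = I * omega
L = 1.147 * 10.42
L = 11.9517


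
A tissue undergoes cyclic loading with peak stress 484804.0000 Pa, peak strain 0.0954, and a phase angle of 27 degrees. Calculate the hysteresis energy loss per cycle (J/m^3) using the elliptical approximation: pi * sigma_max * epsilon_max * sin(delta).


E_loss = pi * sigma_max * epsilon_max * sin(delta)
delta = 27 deg = 0.4712 rad
sin(delta) = 0.4540
E_loss = pi * 484804.0000 * 0.0954 * 0.4540
E_loss = 65964.6415


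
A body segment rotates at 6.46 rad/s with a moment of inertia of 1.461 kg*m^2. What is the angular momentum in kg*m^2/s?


L = I * omega
L = 1.461 * 6.46
L = 9.4381


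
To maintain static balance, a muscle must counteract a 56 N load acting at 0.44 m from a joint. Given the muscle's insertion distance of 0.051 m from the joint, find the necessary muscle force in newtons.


F_muscle = W * d_load / d_muscle
F_muscle = 56 * 0.44 / 0.051
Numerator = 24.6400
F_muscle = 483.1373


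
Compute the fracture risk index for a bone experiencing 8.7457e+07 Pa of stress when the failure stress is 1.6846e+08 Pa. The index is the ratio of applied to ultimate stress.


FRI = applied / ultimate
FRI = 8.7457e+07 / 1.6846e+08
FRI = 0.5192


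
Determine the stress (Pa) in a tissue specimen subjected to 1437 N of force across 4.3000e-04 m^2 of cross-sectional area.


stress = F / A
stress = 1437 / 4.3000e-04
stress = 3.3419e+06


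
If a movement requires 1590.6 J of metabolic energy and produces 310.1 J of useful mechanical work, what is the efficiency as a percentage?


eta = (W_mech / E_meta) * 100
eta = (310.1 / 1590.6) * 100
ratio = 0.1950
eta = 19.4958


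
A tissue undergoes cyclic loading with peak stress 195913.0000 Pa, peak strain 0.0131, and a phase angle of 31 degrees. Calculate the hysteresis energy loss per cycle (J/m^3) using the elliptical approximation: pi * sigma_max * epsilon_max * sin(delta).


E_loss = pi * sigma_max * epsilon_max * sin(delta)
delta = 31 deg = 0.5411 rad
sin(delta) = 0.5150
E_loss = pi * 195913.0000 * 0.0131 * 0.5150
E_loss = 4152.6350


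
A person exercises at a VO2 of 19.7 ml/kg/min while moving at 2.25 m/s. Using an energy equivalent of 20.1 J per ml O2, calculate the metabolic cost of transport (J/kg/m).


Power per kg = VO2 * 20.1 / 60
Power per kg = 19.7 * 20.1 / 60 = 6.5995 W/kg
Cost = power_per_kg / speed
Cost = 6.5995 / 2.25
Cost = 2.9331


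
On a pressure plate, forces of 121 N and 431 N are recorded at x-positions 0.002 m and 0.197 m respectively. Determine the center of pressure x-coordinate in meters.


COP_x = (F1*x1 + F2*x2) / (F1 + F2)
COP_x = (121*0.002 + 431*0.197) / (121 + 431)
Numerator = 85.1490
Denominator = 552
COP_x = 0.1543


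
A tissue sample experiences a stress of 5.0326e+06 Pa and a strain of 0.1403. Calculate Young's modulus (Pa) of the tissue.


E = stress / strain
E = 5.0326e+06 / 0.1403
E = 3.5870e+07


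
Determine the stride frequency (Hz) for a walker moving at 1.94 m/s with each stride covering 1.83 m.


f = v / stride_length
f = 1.94 / 1.83
f = 1.0601


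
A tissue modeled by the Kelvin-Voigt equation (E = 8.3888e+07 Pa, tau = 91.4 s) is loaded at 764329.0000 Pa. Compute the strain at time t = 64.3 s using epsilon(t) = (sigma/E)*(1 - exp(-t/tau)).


epsilon(t) = (sigma/E) * (1 - exp(-t/tau))
sigma/E = 764329.0000 / 8.3888e+07 = 0.0091
exp(-t/tau) = exp(-64.3 / 91.4) = 0.4948
epsilon = 0.0091 * (1 - 0.4948)
epsilon = 0.0046


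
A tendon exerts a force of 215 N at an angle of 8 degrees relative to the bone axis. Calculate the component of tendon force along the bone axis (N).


F_eff = F_tendon * cos(theta)
theta = 8 deg = 0.1396 rad
cos(theta) = 0.9903
F_eff = 215 * 0.9903
F_eff = 212.9076


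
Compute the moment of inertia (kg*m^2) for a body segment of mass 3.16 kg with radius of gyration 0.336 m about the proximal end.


I = m * k^2
I = 3.16 * 0.336^2
k^2 = 0.1129
I = 0.3568


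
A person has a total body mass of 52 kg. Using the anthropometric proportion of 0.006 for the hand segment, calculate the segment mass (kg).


m_segment = body_mass * fraction
m_segment = 52 * 0.006
m_segment = 0.3120


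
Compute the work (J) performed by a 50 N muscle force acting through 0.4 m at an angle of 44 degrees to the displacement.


W = F * d * cos(theta)
theta = 44 deg = 0.7679 rad
cos(theta) = 0.7193
W = 50 * 0.4 * 0.7193
W = 14.3868


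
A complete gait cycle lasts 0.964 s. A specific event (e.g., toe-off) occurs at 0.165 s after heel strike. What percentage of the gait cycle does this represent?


pct = (event_time / cycle_time) * 100
pct = (0.165 / 0.964) * 100
ratio = 0.1712
pct = 17.1162


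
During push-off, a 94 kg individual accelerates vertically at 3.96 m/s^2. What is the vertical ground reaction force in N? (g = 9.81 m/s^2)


GRF = m * (g + a)
GRF = 94 * (9.81 + 3.96)
GRF = 94 * 13.7700
GRF = 1294.3800


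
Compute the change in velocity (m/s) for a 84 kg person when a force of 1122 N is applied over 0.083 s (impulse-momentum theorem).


J = F * dt = 1122 * 0.083 = 93.1260 N*s
delta_v = J / m
delta_v = 93.1260 / 84
delta_v = 1.1086


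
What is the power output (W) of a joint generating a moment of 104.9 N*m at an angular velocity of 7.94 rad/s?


P = M * omega
P = 104.9 * 7.94
P = 832.9060


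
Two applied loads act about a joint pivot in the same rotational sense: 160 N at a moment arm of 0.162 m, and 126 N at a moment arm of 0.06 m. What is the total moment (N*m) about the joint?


M = F1 * d1 + F2 * d2
M = 160 * 0.162 + 126 * 0.06
M = 25.9200 + 7.5600
M = 33.4800


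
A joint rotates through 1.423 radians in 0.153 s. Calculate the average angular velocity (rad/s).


omega = delta_theta / delta_t
omega = 1.423 / 0.153
omega = 9.3007


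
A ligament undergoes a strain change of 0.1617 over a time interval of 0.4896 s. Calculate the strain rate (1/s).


strain_rate = delta_strain / delta_t
strain_rate = 0.1617 / 0.4896
strain_rate = 0.3303


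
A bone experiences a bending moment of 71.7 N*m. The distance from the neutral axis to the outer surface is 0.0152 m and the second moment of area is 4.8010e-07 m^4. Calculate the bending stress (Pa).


sigma = M * c / I
sigma = 71.7 * 0.0152 / 4.8010e-07
M * c = 1.0898
sigma = 2.2700e+06


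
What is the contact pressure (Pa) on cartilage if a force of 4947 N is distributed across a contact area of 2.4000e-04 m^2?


P = F / A
P = 4947 / 2.4000e-04
P = 2.0612e+07


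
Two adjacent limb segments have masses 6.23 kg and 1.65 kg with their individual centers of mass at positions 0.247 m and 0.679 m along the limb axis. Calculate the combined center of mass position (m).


COM = (m1*x1 + m2*x2) / (m1 + m2)
COM = (6.23*0.247 + 1.65*0.679) / (6.23 + 1.65)
Numerator = 2.6592
Denominator = 7.8800
COM = 0.3375


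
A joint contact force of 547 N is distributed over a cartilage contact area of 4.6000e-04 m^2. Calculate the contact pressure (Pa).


P = F / A
P = 547 / 4.6000e-04
P = 1.1891e+06


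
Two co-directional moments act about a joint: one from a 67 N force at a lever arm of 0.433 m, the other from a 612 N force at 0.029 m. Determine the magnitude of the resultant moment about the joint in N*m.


M = F1 * d1 + F2 * d2
M = 67 * 0.433 + 612 * 0.029
M = 29.0110 + 17.7480
M = 46.7590


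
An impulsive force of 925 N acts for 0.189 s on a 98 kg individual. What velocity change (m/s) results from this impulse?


J = F * dt = 925 * 0.189 = 174.8250 N*s
delta_v = J / m
delta_v = 174.8250 / 98
delta_v = 1.7839


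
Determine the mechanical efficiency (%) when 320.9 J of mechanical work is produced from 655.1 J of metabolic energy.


eta = (W_mech / E_meta) * 100
eta = (320.9 / 655.1) * 100
ratio = 0.4898
eta = 48.9849


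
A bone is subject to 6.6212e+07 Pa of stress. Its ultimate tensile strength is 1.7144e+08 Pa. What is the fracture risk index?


FRI = applied / ultimate
FRI = 6.6212e+07 / 1.7144e+08
FRI = 0.3862


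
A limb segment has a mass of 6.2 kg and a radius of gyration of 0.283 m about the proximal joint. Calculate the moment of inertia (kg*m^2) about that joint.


I = m * k^2
I = 6.2 * 0.283^2
k^2 = 0.0801
I = 0.4966


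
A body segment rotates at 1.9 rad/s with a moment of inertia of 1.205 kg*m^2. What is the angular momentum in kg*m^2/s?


L = I * omega
L = 1.205 * 1.9
L = 2.2895


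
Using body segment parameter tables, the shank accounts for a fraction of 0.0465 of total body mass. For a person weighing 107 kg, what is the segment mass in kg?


m_segment = body_mass * fraction
m_segment = 107 * 0.0465
m_segment = 4.9755


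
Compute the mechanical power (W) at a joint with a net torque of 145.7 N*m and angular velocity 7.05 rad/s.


P = M * omega
P = 145.7 * 7.05
P = 1027.1850


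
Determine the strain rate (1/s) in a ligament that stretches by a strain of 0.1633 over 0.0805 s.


strain_rate = delta_strain / delta_t
strain_rate = 0.1633 / 0.0805
strain_rate = 2.0286


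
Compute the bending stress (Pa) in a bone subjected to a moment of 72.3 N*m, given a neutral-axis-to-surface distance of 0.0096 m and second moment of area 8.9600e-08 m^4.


sigma = M * c / I
sigma = 72.3 * 0.0096 / 8.9600e-08
M * c = 0.6941
sigma = 7.7464e+06


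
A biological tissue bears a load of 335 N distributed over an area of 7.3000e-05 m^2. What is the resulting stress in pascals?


stress = F / A
stress = 335 / 7.3000e-05
stress = 4.5890e+06


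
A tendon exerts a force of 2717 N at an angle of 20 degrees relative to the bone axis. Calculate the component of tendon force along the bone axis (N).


F_eff = F_tendon * cos(theta)
theta = 20 deg = 0.3491 rad
cos(theta) = 0.9397
F_eff = 2717 * 0.9397
F_eff = 2553.1449


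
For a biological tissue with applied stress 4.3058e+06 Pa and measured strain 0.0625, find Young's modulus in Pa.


E = stress / strain
E = 4.3058e+06 / 0.0625
E = 6.8893e+07


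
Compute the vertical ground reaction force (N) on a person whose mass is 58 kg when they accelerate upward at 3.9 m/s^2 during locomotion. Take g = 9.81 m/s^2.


GRF = m * (g + a)
GRF = 58 * (9.81 + 3.9)
GRF = 58 * 13.7100
GRF = 795.1800


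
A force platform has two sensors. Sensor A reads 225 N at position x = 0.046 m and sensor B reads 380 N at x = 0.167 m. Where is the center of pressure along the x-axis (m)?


COP_x = (F1*x1 + F2*x2) / (F1 + F2)
COP_x = (225*0.046 + 380*0.167) / (225 + 380)
Numerator = 73.8100
Denominator = 605
COP_x = 0.1220


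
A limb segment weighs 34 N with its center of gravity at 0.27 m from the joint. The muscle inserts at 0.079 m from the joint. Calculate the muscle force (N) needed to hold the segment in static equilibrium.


F_muscle = W * d_load / d_muscle
F_muscle = 34 * 0.27 / 0.079
Numerator = 9.1800
F_muscle = 116.2025


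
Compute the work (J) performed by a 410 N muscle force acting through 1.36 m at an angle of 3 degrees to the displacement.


W = F * d * cos(theta)
theta = 3 deg = 0.0524 rad
cos(theta) = 0.9986
W = 410 * 1.36 * 0.9986
W = 556.8358


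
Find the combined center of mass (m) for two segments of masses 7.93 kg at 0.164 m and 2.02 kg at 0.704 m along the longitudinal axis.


COM = (m1*x1 + m2*x2) / (m1 + m2)
COM = (7.93*0.164 + 2.02*0.704) / (7.93 + 2.02)
Numerator = 2.7226
Denominator = 9.9500
COM = 0.2736


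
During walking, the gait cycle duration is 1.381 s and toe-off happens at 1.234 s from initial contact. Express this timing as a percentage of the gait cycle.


pct = (event_time / cycle_time) * 100
pct = (1.234 / 1.381) * 100
ratio = 0.8936
pct = 89.3555


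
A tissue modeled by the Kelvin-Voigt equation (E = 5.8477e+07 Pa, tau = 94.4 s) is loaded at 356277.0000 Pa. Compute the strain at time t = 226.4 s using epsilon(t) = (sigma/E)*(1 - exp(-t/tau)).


epsilon(t) = (sigma/E) * (1 - exp(-t/tau))
sigma/E = 356277.0000 / 5.8477e+07 = 0.0061
exp(-t/tau) = exp(-226.4 / 94.4) = 0.0909
epsilon = 0.0061 * (1 - 0.0909)
epsilon = 0.0055


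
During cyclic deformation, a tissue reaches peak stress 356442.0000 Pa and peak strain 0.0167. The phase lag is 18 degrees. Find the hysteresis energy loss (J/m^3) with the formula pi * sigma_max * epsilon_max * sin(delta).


E_loss = pi * sigma_max * epsilon_max * sin(delta)
delta = 18 deg = 0.3142 rad
sin(delta) = 0.3090
E_loss = pi * 356442.0000 * 0.0167 * 0.3090
E_loss = 5778.7989


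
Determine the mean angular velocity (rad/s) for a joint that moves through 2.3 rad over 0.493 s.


omega = delta_theta / delta_t
omega = 2.3 / 0.493
omega = 4.6653


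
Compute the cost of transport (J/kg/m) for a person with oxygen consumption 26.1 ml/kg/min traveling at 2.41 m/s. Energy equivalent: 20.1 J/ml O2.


Power per kg = VO2 * 20.1 / 60
Power per kg = 26.1 * 20.1 / 60 = 8.7435 W/kg
Cost = power_per_kg / speed
Cost = 8.7435 / 2.41
Cost = 3.6280


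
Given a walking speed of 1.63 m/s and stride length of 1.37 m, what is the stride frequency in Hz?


f = v / stride_length
f = 1.63 / 1.37
f = 1.1898


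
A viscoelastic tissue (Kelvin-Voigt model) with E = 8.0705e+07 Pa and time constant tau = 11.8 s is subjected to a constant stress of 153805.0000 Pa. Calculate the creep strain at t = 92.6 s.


epsilon(t) = (sigma/E) * (1 - exp(-t/tau))
sigma/E = 153805.0000 / 8.0705e+07 = 0.0019
exp(-t/tau) = exp(-92.6 / 11.8) = 3.9074e-04
epsilon = 0.0019 * (1 - 3.9074e-04)
epsilon = 0.0019


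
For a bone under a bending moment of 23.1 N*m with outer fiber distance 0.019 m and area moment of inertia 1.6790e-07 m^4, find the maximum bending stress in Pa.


sigma = M * c / I
sigma = 23.1 * 0.019 / 1.6790e-07
M * c = 0.4389
sigma = 2.6141e+06


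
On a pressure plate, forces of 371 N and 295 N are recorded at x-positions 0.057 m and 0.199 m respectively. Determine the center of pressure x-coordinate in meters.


COP_x = (F1*x1 + F2*x2) / (F1 + F2)
COP_x = (371*0.057 + 295*0.199) / (371 + 295)
Numerator = 79.8520
Denominator = 666
COP_x = 0.1199


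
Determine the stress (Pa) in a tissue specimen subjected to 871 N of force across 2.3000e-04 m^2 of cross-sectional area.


stress = F / A
stress = 871 / 2.3000e-04
stress = 3.7870e+06


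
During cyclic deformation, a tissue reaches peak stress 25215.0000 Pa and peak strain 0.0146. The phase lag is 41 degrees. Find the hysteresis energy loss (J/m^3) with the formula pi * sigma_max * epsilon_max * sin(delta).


E_loss = pi * sigma_max * epsilon_max * sin(delta)
delta = 41 deg = 0.7156 rad
sin(delta) = 0.6561
E_loss = pi * 25215.0000 * 0.0146 * 0.6561
E_loss = 758.7603


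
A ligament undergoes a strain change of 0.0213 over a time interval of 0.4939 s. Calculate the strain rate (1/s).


strain_rate = delta_strain / delta_t
strain_rate = 0.0213 / 0.4939
strain_rate = 0.0431


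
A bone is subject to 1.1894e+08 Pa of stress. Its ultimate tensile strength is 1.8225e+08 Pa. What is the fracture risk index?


FRI = applied / ultimate
FRI = 1.1894e+08 / 1.8225e+08
FRI = 0.6526


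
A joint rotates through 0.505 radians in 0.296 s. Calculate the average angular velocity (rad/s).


omega = delta_theta / delta_t
omega = 0.505 / 0.296
omega = 1.7061


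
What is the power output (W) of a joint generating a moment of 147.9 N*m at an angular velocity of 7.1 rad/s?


P = M * omega
P = 147.9 * 7.1
P = 1050.0900


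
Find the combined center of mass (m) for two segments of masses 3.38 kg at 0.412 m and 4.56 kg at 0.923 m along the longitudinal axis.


COM = (m1*x1 + m2*x2) / (m1 + m2)
COM = (3.38*0.412 + 4.56*0.923) / (3.38 + 4.56)
Numerator = 5.6014
Denominator = 7.9400
COM = 0.7055


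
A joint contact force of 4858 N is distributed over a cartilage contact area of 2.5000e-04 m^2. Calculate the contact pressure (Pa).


P = F / A
P = 4858 / 2.5000e-04
P = 1.9432e+07


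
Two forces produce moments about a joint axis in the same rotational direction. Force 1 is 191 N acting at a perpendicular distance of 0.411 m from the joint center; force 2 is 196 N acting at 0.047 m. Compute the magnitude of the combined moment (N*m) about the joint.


M = F1 * d1 + F2 * d2
M = 191 * 0.411 + 196 * 0.047
M = 78.5010 + 9.2120
M = 87.7130


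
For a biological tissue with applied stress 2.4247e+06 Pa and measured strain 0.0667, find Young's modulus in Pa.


E = stress / strain
E = 2.4247e+06 / 0.0667
E = 3.6352e+07


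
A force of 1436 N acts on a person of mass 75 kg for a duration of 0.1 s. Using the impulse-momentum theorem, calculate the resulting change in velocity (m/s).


J = F * dt = 1436 * 0.1 = 143.6000 N*s
delta_v = J / m
delta_v = 143.6000 / 75
delta_v = 1.9147


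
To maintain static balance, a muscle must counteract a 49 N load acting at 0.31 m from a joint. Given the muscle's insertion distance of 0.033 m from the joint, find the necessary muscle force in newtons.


F_muscle = W * d_load / d_muscle
F_muscle = 49 * 0.31 / 0.033
Numerator = 15.1900
F_muscle = 460.3030


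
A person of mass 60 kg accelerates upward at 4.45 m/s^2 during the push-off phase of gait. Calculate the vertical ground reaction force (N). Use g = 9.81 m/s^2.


GRF = m * (g + a)
GRF = 60 * (9.81 + 4.45)
GRF = 60 * 14.2600
GRF = 855.6000


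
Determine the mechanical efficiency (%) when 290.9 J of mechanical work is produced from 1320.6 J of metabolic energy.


eta = (W_mech / E_meta) * 100
eta = (290.9 / 1320.6) * 100
ratio = 0.2203
eta = 22.0279


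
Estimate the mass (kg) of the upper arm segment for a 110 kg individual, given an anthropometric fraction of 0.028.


m_segment = body_mass * fraction
m_segment = 110 * 0.028
m_segment = 3.0800


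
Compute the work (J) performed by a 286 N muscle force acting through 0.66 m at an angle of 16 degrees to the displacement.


W = F * d * cos(theta)
theta = 16 deg = 0.2793 rad
cos(theta) = 0.9613
W = 286 * 0.66 * 0.9613
W = 181.4478


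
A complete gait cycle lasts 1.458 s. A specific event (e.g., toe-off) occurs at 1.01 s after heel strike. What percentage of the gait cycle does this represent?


pct = (event_time / cycle_time) * 100
pct = (1.01 / 1.458) * 100
ratio = 0.6927
pct = 69.2730


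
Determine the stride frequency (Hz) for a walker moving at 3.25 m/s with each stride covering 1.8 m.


f = v / stride_length
f = 3.25 / 1.8
f = 1.8056


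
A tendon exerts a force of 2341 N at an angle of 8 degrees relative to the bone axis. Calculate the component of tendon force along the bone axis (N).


F_eff = F_tendon * cos(theta)
theta = 8 deg = 0.1396 rad
cos(theta) = 0.9903
F_eff = 2341 * 0.9903
F_eff = 2318.2175


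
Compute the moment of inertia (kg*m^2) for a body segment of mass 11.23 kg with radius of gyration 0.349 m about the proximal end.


I = m * k^2
I = 11.23 * 0.349^2
k^2 = 0.1218
I = 1.3678


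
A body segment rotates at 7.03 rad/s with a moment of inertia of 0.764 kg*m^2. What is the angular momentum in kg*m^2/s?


L = I * omega
L = 0.764 * 7.03
L = 5.3709


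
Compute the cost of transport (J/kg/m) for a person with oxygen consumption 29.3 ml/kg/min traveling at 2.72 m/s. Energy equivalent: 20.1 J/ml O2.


Power per kg = VO2 * 20.1 / 60
Power per kg = 29.3 * 20.1 / 60 = 9.8155 W/kg
Cost = power_per_kg / speed
Cost = 9.8155 / 2.72
Cost = 3.6086


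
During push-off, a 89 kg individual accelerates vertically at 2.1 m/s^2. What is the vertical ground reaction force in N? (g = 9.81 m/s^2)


GRF = m * (g + a)
GRF = 89 * (9.81 + 2.1)
GRF = 89 * 11.9100
GRF = 1059.9900


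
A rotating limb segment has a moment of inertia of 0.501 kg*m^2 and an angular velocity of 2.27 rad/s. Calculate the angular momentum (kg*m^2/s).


L = I * omega
L = 0.501 * 2.27
L = 1.1373


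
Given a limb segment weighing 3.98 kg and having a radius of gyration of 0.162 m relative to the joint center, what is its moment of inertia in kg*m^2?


I = m * k^2
I = 3.98 * 0.162^2
k^2 = 0.0262
I = 0.1045


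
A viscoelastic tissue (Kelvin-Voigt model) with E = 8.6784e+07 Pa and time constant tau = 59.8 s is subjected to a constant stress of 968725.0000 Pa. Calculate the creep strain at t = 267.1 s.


epsilon(t) = (sigma/E) * (1 - exp(-t/tau))
sigma/E = 968725.0000 / 8.6784e+07 = 0.0112
exp(-t/tau) = exp(-267.1 / 59.8) = 0.0115
epsilon = 0.0112 * (1 - 0.0115)
epsilon = 0.0110


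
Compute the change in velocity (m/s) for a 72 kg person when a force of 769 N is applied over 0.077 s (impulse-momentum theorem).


J = F * dt = 769 * 0.077 = 59.2130 N*s
delta_v = J / m
delta_v = 59.2130 / 72
delta_v = 0.8224


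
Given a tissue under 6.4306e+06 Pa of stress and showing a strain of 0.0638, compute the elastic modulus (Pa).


E = stress / strain
E = 6.4306e+06 / 0.0638
E = 1.0079e+08


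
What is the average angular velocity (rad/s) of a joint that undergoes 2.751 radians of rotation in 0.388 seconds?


omega = delta_theta / delta_t
omega = 2.751 / 0.388
omega = 7.0902


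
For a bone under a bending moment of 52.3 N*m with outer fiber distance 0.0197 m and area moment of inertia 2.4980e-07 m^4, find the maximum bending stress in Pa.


sigma = M * c / I
sigma = 52.3 * 0.0197 / 2.4980e-07
M * c = 1.0303
sigma = 4.1245e+06


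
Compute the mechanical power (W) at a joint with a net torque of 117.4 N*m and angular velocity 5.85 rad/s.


P = M * omega
P = 117.4 * 5.85
P = 686.7900


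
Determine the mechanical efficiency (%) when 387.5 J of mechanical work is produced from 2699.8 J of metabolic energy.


eta = (W_mech / E_meta) * 100
eta = (387.5 / 2699.8) * 100
ratio = 0.1435
eta = 14.3529


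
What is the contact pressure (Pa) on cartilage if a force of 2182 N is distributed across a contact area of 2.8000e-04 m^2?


P = F / A
P = 2182 / 2.8000e-04
P = 7.7929e+06


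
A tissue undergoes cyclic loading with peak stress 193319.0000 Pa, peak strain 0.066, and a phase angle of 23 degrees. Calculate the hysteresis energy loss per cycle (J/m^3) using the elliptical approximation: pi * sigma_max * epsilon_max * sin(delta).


E_loss = pi * sigma_max * epsilon_max * sin(delta)
delta = 23 deg = 0.4014 rad
sin(delta) = 0.3907
E_loss = pi * 193319.0000 * 0.066 * 0.3907
E_loss = 15661.9690


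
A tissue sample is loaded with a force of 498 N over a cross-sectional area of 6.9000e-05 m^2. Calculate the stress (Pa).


stress = F / A
stress = 498 / 6.9000e-05
stress = 7.2174e+06


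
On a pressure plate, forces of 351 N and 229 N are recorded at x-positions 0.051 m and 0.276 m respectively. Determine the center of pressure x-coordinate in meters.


COP_x = (F1*x1 + F2*x2) / (F1 + F2)
COP_x = (351*0.051 + 229*0.276) / (351 + 229)
Numerator = 81.1050
Denominator = 580
COP_x = 0.1398


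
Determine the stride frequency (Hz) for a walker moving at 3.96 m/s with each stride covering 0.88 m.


f = v / stride_length
f = 3.96 / 0.88
f = 4.5000


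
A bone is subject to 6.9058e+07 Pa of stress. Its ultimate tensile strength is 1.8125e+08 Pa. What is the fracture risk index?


FRI = applied / ultimate
FRI = 6.9058e+07 / 1.8125e+08
FRI = 0.3810


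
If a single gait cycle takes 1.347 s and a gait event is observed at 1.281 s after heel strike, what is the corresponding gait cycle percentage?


pct = (event_time / cycle_time) * 100
pct = (1.281 / 1.347) * 100
ratio = 0.9510
pct = 95.1002


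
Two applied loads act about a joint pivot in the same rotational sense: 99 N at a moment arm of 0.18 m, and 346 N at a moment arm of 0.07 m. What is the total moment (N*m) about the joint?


M = F1 * d1 + F2 * d2
M = 99 * 0.18 + 346 * 0.07
M = 17.8200 + 24.2200
M = 42.0400


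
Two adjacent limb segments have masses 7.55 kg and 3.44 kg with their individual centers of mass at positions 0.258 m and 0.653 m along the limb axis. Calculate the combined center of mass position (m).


COM = (m1*x1 + m2*x2) / (m1 + m2)
COM = (7.55*0.258 + 3.44*0.653) / (7.55 + 3.44)
Numerator = 4.1942
Denominator = 10.9900
COM = 0.3816


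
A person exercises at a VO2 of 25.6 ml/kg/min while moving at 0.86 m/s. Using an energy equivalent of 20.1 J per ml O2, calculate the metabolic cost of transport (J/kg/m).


Power per kg = VO2 * 20.1 / 60
Power per kg = 25.6 * 20.1 / 60 = 8.5760 W/kg
Cost = power_per_kg / speed
Cost = 8.5760 / 0.86
Cost = 9.9721


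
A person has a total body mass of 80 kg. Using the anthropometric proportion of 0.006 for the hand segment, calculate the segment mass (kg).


m_segment = body_mass * fraction
m_segment = 80 * 0.006
m_segment = 0.4800


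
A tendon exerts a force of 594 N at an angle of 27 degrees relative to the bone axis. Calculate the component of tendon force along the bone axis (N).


F_eff = F_tendon * cos(theta)
theta = 27 deg = 0.4712 rad
cos(theta) = 0.8910
F_eff = 594 * 0.8910
F_eff = 529.2579


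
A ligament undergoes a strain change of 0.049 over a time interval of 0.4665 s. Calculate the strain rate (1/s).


strain_rate = delta_strain / delta_t
strain_rate = 0.049 / 0.4665
strain_rate = 0.1050


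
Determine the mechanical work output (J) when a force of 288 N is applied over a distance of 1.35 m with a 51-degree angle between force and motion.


W = F * d * cos(theta)
theta = 51 deg = 0.8901 rad
cos(theta) = 0.6293
W = 288 * 1.35 * 0.6293
W = 244.6798


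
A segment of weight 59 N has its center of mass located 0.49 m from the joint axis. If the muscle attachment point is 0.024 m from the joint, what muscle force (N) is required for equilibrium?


F_muscle = W * d_load / d_muscle
F_muscle = 59 * 0.49 / 0.024
Numerator = 28.9100
F_muscle = 1204.5833


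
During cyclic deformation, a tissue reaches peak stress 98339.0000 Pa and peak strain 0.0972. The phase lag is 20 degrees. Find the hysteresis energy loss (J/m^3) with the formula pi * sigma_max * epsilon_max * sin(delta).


E_loss = pi * sigma_max * epsilon_max * sin(delta)
delta = 20 deg = 0.3491 rad
sin(delta) = 0.3420
E_loss = pi * 98339.0000 * 0.0972 * 0.3420
E_loss = 10270.5478


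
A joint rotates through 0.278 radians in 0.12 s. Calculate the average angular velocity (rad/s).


omega = delta_theta / delta_t
omega = 0.278 / 0.12
omega = 2.3167


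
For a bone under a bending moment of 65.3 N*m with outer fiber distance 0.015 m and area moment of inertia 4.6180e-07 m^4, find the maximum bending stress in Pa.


sigma = M * c / I
sigma = 65.3 * 0.015 / 4.6180e-07
M * c = 0.9795
sigma = 2.1210e+06


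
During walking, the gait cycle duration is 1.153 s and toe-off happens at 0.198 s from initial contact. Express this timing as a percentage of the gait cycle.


pct = (event_time / cycle_time) * 100
pct = (0.198 / 1.153) * 100
ratio = 0.1717
pct = 17.1726


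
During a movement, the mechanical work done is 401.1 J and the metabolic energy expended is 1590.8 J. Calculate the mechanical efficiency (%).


eta = (W_mech / E_meta) * 100
eta = (401.1 / 1590.8) * 100
ratio = 0.2521
eta = 25.2137


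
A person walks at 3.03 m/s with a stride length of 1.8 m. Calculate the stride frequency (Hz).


f = v / stride_length
f = 3.03 / 1.8
f = 1.6833


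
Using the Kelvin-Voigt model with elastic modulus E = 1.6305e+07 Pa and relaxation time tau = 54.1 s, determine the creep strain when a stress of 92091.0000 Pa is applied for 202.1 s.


epsilon(t) = (sigma/E) * (1 - exp(-t/tau))
sigma/E = 92091.0000 / 1.6305e+07 = 0.0056
exp(-t/tau) = exp(-202.1 / 54.1) = 0.0239
epsilon = 0.0056 * (1 - 0.0239)
epsilon = 0.0055


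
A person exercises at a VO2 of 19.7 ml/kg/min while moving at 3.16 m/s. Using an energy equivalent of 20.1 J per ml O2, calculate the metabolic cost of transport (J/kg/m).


Power per kg = VO2 * 20.1 / 60
Power per kg = 19.7 * 20.1 / 60 = 6.5995 W/kg
Cost = power_per_kg / speed
Cost = 6.5995 / 3.16
Cost = 2.0884


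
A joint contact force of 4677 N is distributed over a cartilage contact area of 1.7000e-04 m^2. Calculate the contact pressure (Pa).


P = F / A
P = 4677 / 1.7000e-04
P = 2.7512e+07


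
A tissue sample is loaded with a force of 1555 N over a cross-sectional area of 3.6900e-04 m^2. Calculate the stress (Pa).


stress = F / A
stress = 1555 / 3.6900e-04
stress = 4.2141e+06


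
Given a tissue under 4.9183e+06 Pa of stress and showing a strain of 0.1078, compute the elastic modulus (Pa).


E = stress / strain
E = 4.9183e+06 / 0.1078
E = 4.5624e+07


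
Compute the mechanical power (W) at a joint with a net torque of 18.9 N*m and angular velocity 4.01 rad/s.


P = M * omega
P = 18.9 * 4.01
P = 75.7890


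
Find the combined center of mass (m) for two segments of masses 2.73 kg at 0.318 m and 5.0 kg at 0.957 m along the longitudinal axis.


COM = (m1*x1 + m2*x2) / (m1 + m2)
COM = (2.73*0.318 + 5.0*0.957) / (2.73 + 5.0)
Numerator = 5.6531
Denominator = 7.7300
COM = 0.7313


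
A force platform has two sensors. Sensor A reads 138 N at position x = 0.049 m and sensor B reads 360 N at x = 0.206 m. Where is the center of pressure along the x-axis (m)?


COP_x = (F1*x1 + F2*x2) / (F1 + F2)
COP_x = (138*0.049 + 360*0.206) / (138 + 360)
Numerator = 80.9220
Denominator = 498
COP_x = 0.1625


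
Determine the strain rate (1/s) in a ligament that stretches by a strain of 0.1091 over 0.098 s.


strain_rate = delta_strain / delta_t
strain_rate = 0.1091 / 0.098
strain_rate = 1.1133


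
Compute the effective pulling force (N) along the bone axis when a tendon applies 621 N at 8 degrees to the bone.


F_eff = F_tendon * cos(theta)
theta = 8 deg = 0.1396 rad
cos(theta) = 0.9903
F_eff = 621 * 0.9903
F_eff = 614.9565
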